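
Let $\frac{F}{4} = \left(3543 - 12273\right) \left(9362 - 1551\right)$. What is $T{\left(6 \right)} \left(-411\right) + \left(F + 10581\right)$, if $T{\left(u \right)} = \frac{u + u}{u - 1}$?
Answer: $- \frac{1363752627}{5} \approx -2.7275 \cdot 10^{8}$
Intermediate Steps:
$T{\left(u \right)} = \frac{2 u}{-1 + u}$
$F = -272760120$ ($F = 4 \left(3543 - 12273\right) \left(9362 - 1551\right) = 4 \left(\left(-8730\right) 7811\right) = 4 \left(-68190030\right) = -272760120$)
$T{\left(6 \right)} \left(-411\right) + \left(F + 10581\right) = 2 \cdot 6 \frac{1}{-1 + 6} \left(-411\right) + \left(-272760120 + 10581\right) = 2 \cdot 6 \cdot \frac{1}{5} \left(-411\right) - 272749539 = \frac{12}{5} \left(-411\right) - 272749539 = - \frac{4932}{5} - 272749539 = - \frac{1363752627}{5}$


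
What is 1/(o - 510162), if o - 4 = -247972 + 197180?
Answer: -1/560950 ≈ -1.7827e-6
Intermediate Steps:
o = -50788 (o = 4 + (-247972 + 197180) = 4 - 50792 = -50788)
1/(o - 510162) = 1/(-50788 - 510162) = 1/(-560950) = -1/560950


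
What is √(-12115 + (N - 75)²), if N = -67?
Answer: √8049 ≈ 89.716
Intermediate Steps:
√(-12115 + (N - 75)²) = √(-12115 + (-67 - 75)²) = √(-12115 + (-142)²) = √(-12115 + 20164) = √8049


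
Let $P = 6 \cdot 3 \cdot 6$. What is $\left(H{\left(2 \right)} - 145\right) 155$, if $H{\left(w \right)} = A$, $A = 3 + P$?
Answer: $-5270$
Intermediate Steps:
$P = 108$ ($P = 18 \cdot 6 = 108$)
$A = 111$ ($A = 3 + 108 = 111$)
$H{\left(w \right)} = 111$
$\left(H{\left(2 \right)} - 145\right) 155 = \left(111 - 145\right) 155 = \left(-34\right) 155 = -5270$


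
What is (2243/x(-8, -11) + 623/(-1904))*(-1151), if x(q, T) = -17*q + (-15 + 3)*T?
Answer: -168691711/18224 ≈ -9256.6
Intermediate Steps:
x(q, T) = -17*q - 12*T
(2243/x(-8, -11) + 623/(-1904))*(-1151) = (2243/(-17*(-8) - 12*(-11)) + 623/(-1904))*(-1151) = (2243/(136 + 132) + 623*(-1/1904))*(-1151) = (2243/268 - 89/272)*(-1151) = (146561/18224)*(-1151) = -168691711/18224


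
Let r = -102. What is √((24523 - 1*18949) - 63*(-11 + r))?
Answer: √12693 ≈ 112.66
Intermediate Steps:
√((24523 - 1*18949) - 63*(-11 + r)) = √((24523 - 1*18949) - 63*(-11 - 102)) = √((24523 - 18949) - 63*(-113)) = √(5574 + 7119) = √12693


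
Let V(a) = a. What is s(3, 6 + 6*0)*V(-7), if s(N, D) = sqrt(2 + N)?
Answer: -7*sqrt(5) ≈ -15.652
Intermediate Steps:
s(3, 6 + 6*0)*V(-7) = sqrt(2 + 3)*(-7) = sqrt(5)*(-7) = -7*sqrt(5)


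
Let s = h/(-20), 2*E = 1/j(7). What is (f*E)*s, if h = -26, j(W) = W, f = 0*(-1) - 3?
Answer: -39/140 ≈ -0.27857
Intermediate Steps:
f = -3 (f = 0 - 3 = -3)
E = 1/14 (E = (1/2)/7 = (1/2)*(1/7) = 1/14 ≈ 0.071429)
s = 13/10 (s = -26/(-20) = -26*(-1/20) = 13/10 ≈ 1.3000)
(f*E)*s = -3*1/14*(13/10) = -3/14*13/10 = -39/140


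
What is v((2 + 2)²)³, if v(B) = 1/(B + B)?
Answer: 1/32768 ≈ 3.0518e-5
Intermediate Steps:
v(B) = 1/(2*B)
v((2 + 2)²)³ = (1/(2*((2 + 2)²)))³ = (1/(2*(4²)))³ = ((½)/16)³ = ((½)*(1/16))³ = (1/32)³ = 1/32768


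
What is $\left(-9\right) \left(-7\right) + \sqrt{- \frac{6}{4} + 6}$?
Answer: $63 + \frac{3 \sqrt{2}}{2} \approx 65.121$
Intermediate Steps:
$\left(-9\right) \left(-7\right) + \sqrt{- \frac{6}{4} + 6} = 63 + \sqrt{\left(-6\right) \frac{1}{4} + 6} = 63 + \sqrt{- \frac{3}{2} + 6} = 63 + \sqrt{\frac{9}{2}} = 63 + \frac{3 \sqrt{2}}{2}$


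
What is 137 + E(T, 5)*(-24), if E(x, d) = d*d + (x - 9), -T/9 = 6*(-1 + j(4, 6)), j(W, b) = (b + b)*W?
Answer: 60665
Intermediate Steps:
j(W, b) = 2*W*b (j(W, b) = (2*b)*W = 2*W*b)
T = -2538 (T = -54*(-1 + 2*4*6) = -54*(-1 + 48) = -54*47 = -9*282 = -2538)
E(x, d) = -9 + x + d² (E(x, d) = d² + (-9 + x) = -9 + x + d²)
137 + E(T, 5)*(-24) = 137 + (-9 - 2538 + 5²)*(-24) = 137 + (-9 - 2538 + 25)*(-24) = 137 - 2522*(-24) = 137 + 60528 = 60665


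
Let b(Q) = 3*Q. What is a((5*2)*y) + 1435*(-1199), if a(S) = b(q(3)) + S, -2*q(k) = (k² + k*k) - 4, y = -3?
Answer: -1720616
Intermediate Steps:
q(k) = 2 - k² (q(k) = -((k² + k*k) - 4)/2 = -((k² + k²) - 4)/2 = -(2*k² - 4)/2 = -(-4 + 2*k²)/2 = 2 - k²)
a(S) = -21 + S (a(S) = 3*(2 - 1*3²) + S = 3*(2 - 1*9) + S = 3*(2 - 9) + S = 3*(-7) + S = -21 + S)
a((5*2)*y) + 1435*(-1199) = (-21 + (5*2)*(-3)) + 1435*(-1199) = (-21 + 10*(-3)) - 1720565 = (-21 - 30) - 1720565 = -51 - 1720565 = -1720616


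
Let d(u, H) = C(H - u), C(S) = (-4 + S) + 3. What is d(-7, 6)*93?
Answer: 1116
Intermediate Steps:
C(S) = -1 + S
d(u, H) = -1 + H - u (d(u, H) = -1 + (H - u) = -1 + H - u)
d(-7, 6)*93 = (-1 + 6 - 1*(-7))*93 = (-1 + 6 + 7)*93 = 12*93 = 1116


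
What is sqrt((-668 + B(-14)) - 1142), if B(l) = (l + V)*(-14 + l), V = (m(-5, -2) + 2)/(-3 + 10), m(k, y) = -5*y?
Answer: I*sqrt(1466) ≈ 38.288*I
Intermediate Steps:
V = 12/7 (V = (-5*(-2) + 2)/(-3 + 10) = (10 + 2)/7 = 12*(1/7) = 12/7 ≈ 1.7143)
B(l) = (-14 + l)*(12/7 + l) (B(l) = (l + 12/7)*(-14 + l) = (12/7 + l)*(-14 + l) = (-14 + l)*(12/7 + l))
sqrt((-668 + B(-14)) - 1142) = sqrt((-668 + (-24 + (-14)**2 - 86/7*(-14))) - 1142) = sqrt((-668 + (-24 + 196 + 172)) - 1142) = sqrt((-668 + 344) - 1142) = sqrt(-324 - 1142) = sqrt(-1466) = I*sqrt(1466)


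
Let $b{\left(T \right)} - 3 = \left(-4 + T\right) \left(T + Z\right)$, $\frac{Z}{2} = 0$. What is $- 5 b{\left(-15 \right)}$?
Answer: $-1440$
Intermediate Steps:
$Z = 0$ ($Z = 2 \cdot 0 = 0$)
$b{\left(T \right)} = 3 + T \left(-4 + T\right)$ ($b{\left(T \right)} = 3 + \left(-4 + T\right) \left(T + 0\right) = 3 + \left(-4 + T\right) T = 3 + T \left(-4 + T\right)$)
$- 5 b{\left(-15 \right)} = - 5 \left(3 + \left(-15\right)^{2} - -60\right) = - 5 \left(3 + 225 + 60\right) = \left(-5\right) 288 = -1440$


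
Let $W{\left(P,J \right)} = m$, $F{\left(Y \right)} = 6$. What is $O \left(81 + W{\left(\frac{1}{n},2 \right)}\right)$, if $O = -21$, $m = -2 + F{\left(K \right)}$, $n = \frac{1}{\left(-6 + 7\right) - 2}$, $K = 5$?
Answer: $-1785$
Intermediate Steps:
$n = -1$ ($n = \frac{1}{1 - 2} = \frac{1}{-1} = -1$)
$m = 4$ ($m = -2 + 6 = 4$)
$W{\left(P,J \right)} = 4$
$O \left(81 + W{\left(\frac{1}{n},2 \right)}\right) = - 21 \left(81 + 4\right) = \left(-21\right) 85 = -1785$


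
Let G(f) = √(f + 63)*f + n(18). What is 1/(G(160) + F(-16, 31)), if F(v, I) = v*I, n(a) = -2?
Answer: 249/2730398 + 40*√223/1365199 ≈ 0.00052873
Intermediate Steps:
G(f) = -2 + f*√(63 + f) (G(f) = √(f + 63)*f - 2 = √(63 + f)*f - 2 = f*√(63 + f) - 2 = -2 + f*√(63 + f))
F(v, I) = I*v
1/(G(160) + F(-16, 31)) = 1/((-2 + 160*√(63 + 160)) + 31*(-16)) = 1/((-2 + 160*√223) - 496) = 1/(-498 + 160*√223)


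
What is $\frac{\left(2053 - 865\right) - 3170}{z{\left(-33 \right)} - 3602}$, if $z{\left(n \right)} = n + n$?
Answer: $\frac{991}{1834} \approx 0.54035$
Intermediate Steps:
$z{\left(n \right)} = 2 n$
$\frac{\left(2053 - 865\right) - 3170}{z{\left(-33 \right)} - 3602} = \frac{\left(2053 - 865\right) - 3170}{2 \left(-33\right) - 3602} = \frac{\left(2053 - 865\right) - 3170}{-66 - 3602} = \frac{1188 - 3170}{-3668} = \left(-1982\right) \left(- \frac{1}{3668}\right) = \frac{991}{1834}$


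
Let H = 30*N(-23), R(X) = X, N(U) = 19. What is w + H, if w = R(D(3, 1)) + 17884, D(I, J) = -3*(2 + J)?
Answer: 18445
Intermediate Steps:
D(I, J) = -6 - 3*J
H = 570 (H = 30*19 = 570)
w = 17875 (w = (-6 - 3*1) + 17884 = (-6 - 3) + 17884 = -9 + 17884 = 17875)
w + H = 17875 + 570 = 18445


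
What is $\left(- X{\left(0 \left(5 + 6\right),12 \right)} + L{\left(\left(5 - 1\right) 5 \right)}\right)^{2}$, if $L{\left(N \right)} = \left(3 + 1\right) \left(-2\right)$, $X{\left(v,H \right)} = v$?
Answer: $64$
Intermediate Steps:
$L{\left(N \right)} = -8$ ($L{\left(N \right)} = 4 \left(-2\right) = -8$)
$\left(- X{\left(0 \left(5 + 6\right),12 \right)} + L{\left(\left(5 - 1\right) 5 \right)}\right)^{2} = \left(- 0 \left(5 + 6\right) - 8\right)^{2} = \left(- 0 \cdot 11 - 8\right)^{2} = \left(\left(-1\right) 0 - 8\right)^{2} = \left(0 - 8\right)^{2} = \left(-8\right)^{2} = 64$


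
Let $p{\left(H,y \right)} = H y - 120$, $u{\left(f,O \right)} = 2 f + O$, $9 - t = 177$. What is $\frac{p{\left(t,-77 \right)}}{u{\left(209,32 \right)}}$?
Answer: $\frac{712}{25} \approx 28.48$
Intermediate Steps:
$t = -168$ ($t = 9 - 177 = -168$)
$u{\left(f,O \right)} = O + 2 f$
$p{\left(H,y \right)} = -120 + H y$
$\frac{p{\left(t,-77 \right)}}{u{\left(209,32 \right)}} = \frac{-120 - -12936}{32 + 2 \cdot 209} = \frac{-120 + 12936}{32 + 418} = \frac{12816}{450} = 12816 \cdot \frac{1}{450} = \frac{712}{25}$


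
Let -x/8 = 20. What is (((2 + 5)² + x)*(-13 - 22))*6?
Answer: 23310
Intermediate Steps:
x = -160 (x = -8*20 = -160)
(((2 + 5)² + x)*(-13 - 22))*6 = (((2 + 5)² - 160)*(-13 - 22))*6 = ((7² - 160)*(-35))*6 = ((49 - 160)*(-35))*6 = -111*(-35)*6 = 3885*6 = 23310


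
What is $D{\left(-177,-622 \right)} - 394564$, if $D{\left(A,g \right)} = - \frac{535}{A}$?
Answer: $- \frac{69837293}{177} \approx -3.9456 \cdot 10^{5}$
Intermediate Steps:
$D{\left(-177,-622 \right)} - 394564 = - \frac{535}{-177} - 394564 = \left(-535\right) \left(- \frac{1}{177}\right) - 394564 = \frac{535}{177} - 394564 = - \frac{69837293}{177}$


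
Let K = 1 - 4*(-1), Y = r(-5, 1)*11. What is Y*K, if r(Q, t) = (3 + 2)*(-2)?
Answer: -550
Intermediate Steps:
r(Q, t) = -10 (r(Q, t) = 5*(-2) = -10)
Y = -110 (Y = -10*11 = -110)
K = 5 (K = 1 + 4 = 5)
Y*K = -110*5 = -550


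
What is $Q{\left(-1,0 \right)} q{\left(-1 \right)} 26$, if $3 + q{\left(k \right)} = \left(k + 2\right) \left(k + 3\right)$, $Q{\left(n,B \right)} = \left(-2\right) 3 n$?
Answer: $-156$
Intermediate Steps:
$Q{\left(n,B \right)} = - 6 n$
$q{\left(k \right)} = -3 + \left(2 + k\right) \left(3 + k\right)$ ($q{\left(k \right)} = -3 + \left(k + 2\right) \left(k + 3\right) = -3 + \left(2 + k\right) \left(3 + k\right)$)
$Q{\left(-1,0 \right)} q{\left(-1 \right)} 26 = \left(-6\right) \left(-1\right) \left(3 + \left(-1\right)^{2} + 5 \left(-1\right)\right) 26 = 6 \left(3 + 1 - 5\right) 26 = 6 \left(-1\right) 26 = \left(-6\right) 26 = -156$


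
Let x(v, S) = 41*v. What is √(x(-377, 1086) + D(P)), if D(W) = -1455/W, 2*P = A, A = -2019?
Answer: I*√7000270743/673 ≈ 124.32*I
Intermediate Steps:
P = -2019/2 (P = (½)*(-2019) = -2019/2 ≈ -1009.5)
√(x(-377, 1086) + D(P)) = √(41*(-377) - 1455/(-2019/2)) = √(-15457 - 1455*(-2/2019)) = √(-15457 + 970/673) = √(-10401591/673) = I*√7000270743/673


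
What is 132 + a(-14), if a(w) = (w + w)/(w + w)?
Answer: 133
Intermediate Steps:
a(w) = 1 (a(w) = (2*w)/((2*w)) = (2*w)*(1/(2*w)) = 1)
132 + a(-14) = 132 + 1 = 133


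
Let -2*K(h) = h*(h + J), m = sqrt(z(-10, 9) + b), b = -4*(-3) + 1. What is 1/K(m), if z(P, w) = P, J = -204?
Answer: 2/41613 + 136*sqrt(3)/41613 ≈ 0.0057088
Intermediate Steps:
b = 13 (b = 12 + 1 = 13)
m = sqrt(3) (m = sqrt(-10 + 13) = sqrt(3) ≈ 1.7320)
K(h) = -h*(-204 + h)/2 (K(h) = -h*(h - 204)/2 = -h*(-204 + h)/2)
1/K(m) = 1/(sqrt(3)*(204 - sqrt(3))/2) = 2*sqrt(3)/(3*(204 - sqrt(3)))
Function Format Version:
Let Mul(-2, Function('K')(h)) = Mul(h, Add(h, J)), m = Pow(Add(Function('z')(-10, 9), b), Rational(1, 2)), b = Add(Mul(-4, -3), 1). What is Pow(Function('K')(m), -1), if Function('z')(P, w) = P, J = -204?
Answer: Add(Rational(2, 41613), Mul(Rational(136, 41613), Pow(3, Rational(1, 2)))) ≈ 0.0057088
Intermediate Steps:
b = 13 (b = Add(12, 1) = 13)
m = Pow(3, Rational(1, 2)) (m = Pow(Add(-10, 13), Rational(1, 2)) = Pow(3, Rational(1, 2)) ≈ 1.7320)
Function('K')(h) = Mul(Rational(-1, 2), h, Add(-204, h)) (Function('K')(h) = Mul(Rational(-1, 2), Mul(h, Add(h, -204))) = Mul(Rational(-1, 2), Mul(h, Add(-204, h))) = Mul(Rational(-1, 2), h, Add(-204, h)))
Pow(Function('K')(m), -1) = Pow(Mul(Rational(1, 2), Pow(3, Rational(1, 2)), Add(204, Mul(-1, Pow(3, Rational(1, 2))))), -1) = Mul(Rational(2, 3), Pow(3, Rational(1, 2)), Pow(Add(204, Mul(-1, Pow(3, Rational(1, 2)))), -1))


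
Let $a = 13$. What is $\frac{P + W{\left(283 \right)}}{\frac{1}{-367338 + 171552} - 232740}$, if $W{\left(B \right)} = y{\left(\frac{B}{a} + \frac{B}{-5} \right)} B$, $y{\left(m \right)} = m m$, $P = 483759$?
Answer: $- \frac{684165120526998}{192521562133225} \approx -3.5537$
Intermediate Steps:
$y{\left(m \right)} = m^{2}$
$W{\left(B \right)} = \frac{64 B^{3}}{4225}$ ($W{\left(B \right)} = \left(\frac{B}{13} + \frac{B}{-5}\right)^{2} B = \left(B \frac{1}{13} + B \left(- \frac{1}{5}\right)\right)^{2} B = \left(\frac{B}{13} - \frac{B}{5}\right)^{2} B = \left(- \frac{8 B}{65}\right)^{2} B = \frac{64 B^{2}}{4225} B = \frac{64 B^{3}}{4225}$)
$\frac{P + W{\left(283 \right)}}{\frac{1}{-367338 + 171552} - 232740} = \frac{483759 + \frac{64 \cdot 283^{3}}{4225}}{\frac{1}{-367338 + 171552} - 232740} = \frac{483759 + \frac{64}{4225} \cdot 22665187}{\frac{1}{-195786} - 232740} = \frac{483759 + \frac{1450571968}{4225}}{- \frac{1}{195786} - 232740} = \frac{3494453743}{4225 \left(- \frac{45567233641}{195786}\right)} = \frac{3494453743}{4225} \left(- \frac{195786}{45567233641}\right) = - \frac{684165120526998}{192521562133225}$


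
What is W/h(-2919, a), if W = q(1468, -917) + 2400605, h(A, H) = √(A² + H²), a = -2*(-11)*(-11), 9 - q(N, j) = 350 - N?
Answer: 2401732*√343165/1715825 ≈ 819.98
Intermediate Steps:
q(N, j) = -341 + N (q(N, j) = 9 - (350 - N) = 9 + (-350 + N) = -341 + N)
a = -242 (a = 22*(-11) = -242)
W = 2401732 (W = (-341 + 1468) + 2400605 = 1127 + 2400605 = 2401732)
W/h(-2919, a) = 2401732/(√((-2919)² + (-242)²)) = 2401732/(√(8520561 + 58564)) = 2401732/(√8579125) = 2401732/((5*√343165)) = 2401732*(√343165/1715825) = 2401732*√343165/1715825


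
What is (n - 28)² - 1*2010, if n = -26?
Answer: 906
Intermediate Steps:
(n - 28)² - 1*2010 = (-26 - 28)² - 1*2010 = (-54)² - 2010 = 2916 - 2010 = 906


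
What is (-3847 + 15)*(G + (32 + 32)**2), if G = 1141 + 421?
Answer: -21681456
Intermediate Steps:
G = 1562
(-3847 + 15)*(G + (32 + 32)**2) = (-3847 + 15)*(1562 + (32 + 32)**2) = -3832*(1562 + 64**2) = -3832*(1562 + 4096) = -3832*5658 = -21681456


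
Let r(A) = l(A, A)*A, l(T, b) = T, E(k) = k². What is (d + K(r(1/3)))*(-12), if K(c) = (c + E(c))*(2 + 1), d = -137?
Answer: 14756/9 ≈ 1639.6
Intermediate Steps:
r(A) = A² (r(A) = A*A = A²)
K(c) = 3*c + 3*c² (K(c) = (c + c²)*(2 + 1) = (c + c²)*3 = 3*c + 3*c²)
(d + K(r(1/3)))*(-12) = (-137 + 3*(1/3)²*(1 + (1/3)²))*(-12) = (-137 + 3*(⅓)²*(1 + (⅓)²))*(-12) = (-137 + 3*(⅑)*(1 + ⅑))*(-12) = (-137 + 3*(⅑)*(10/9))*(-12) = (-137 + 10/27)*(-12) = -3689/27*(-12) = 14756/9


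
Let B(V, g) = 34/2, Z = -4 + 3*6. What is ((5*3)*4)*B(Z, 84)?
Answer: 1020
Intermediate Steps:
Z = 14 (Z = -4 + 18 = 14)
B(V, g) = 17 (B(V, g) = 34*(½) = 17)
((5*3)*4)*B(Z, 84) = ((5*3)*4)*17 = (15*4)*17 = 60*17 = 1020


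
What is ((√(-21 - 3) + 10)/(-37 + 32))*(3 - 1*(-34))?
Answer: -74 - 74*I*√6/5 ≈ -74.0 - 36.252*I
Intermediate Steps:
((√(-21 - 3) + 10)/(-37 + 32))*(3 - 1*(-34)) = ((√(-24) + 10)/(-5))*(3 + 34) = ((2*I*√6 + 10)*(-⅕))*37 = ((10 + 2*I*√6)*(-⅕))*37 = (-2 - 2*I*√6/5)*37 = -74 - 74*I*√6/5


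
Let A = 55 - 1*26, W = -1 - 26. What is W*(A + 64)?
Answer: -2511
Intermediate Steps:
W = -27
A = 29 (A = 55 - 26 = 29)
W*(A + 64) = -27*(29 + 64) = -27*93 = -2511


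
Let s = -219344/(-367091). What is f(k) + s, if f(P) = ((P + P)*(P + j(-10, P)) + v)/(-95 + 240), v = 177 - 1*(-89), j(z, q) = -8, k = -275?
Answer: 57267165236/53228195 ≈ 1075.9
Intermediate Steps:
v = 266 (v = 177 + 89 = 266)
s = 219344/367091 (s = -219344*(-1/367091) = 219344/367091 ≈ 0.59752)
f(P) = 266/145 + 2*P*(-8 + P)/145 (f(P) = ((P + P)*(P - 8) + 266)/(-95 + 240) = ((2*P)*(-8 + P) + 266)/145 = (2*P*(-8 + P) + 266)*(1/145) = (266 + 2*P*(-8 + P))*(1/145) = 266/145 + 2*P*(-8 + P)/145)
f(k) + s = (266/145 - 16/145*(-275) + (2/145)*(-275)**2) + 219344/367091 = (266/145 + 880/29 + (2/145)*75625) + 219344/367091 = (266/145 + 880/29 + 30250/29) + 219344/367091 = 155916/145 + 219344/367091 = 57267165236/53228195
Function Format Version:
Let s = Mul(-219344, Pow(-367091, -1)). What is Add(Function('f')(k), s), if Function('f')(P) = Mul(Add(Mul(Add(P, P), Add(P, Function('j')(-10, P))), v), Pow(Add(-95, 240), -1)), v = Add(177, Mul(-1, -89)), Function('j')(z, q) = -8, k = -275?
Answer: Rational(57267165236, 53228195) ≈ 1075.9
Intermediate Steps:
v = 266 (v = Add(177, 89) = 266)
s = Rational(219344, 367091) (s = Mul(-219344, Rational(-1, 367091)) = Rational(219344, 367091) ≈ 0.59752)
Function('f')(P) = Add(Rational(266, 145), Mul(Rational(2, 145), P, Add(-8, P))) (Function('f')(P) = Mul(Add(Mul(Add(P, P), Add(P, -8)), 266), Pow(Add(-95, 240), -1)) = Mul(Add(Mul(Mul(2, P), Add(-8, P)), 266), Pow(145, -1)) = Mul(Add(Mul(2, P, Add(-8, P)), 266), Rational(1, 145)) = Mul(Add(266, Mul(2, P, Add(-8, P))), Rational(1, 145)) = Add(Rational(266, 145), Mul(Rational(2, 145), P, Add(-8, P))))
Add(Function('f')(k), s) = Add(Add(Rational(266, 145), Mul(Rational(-16, 145), -275), Mul(Rational(2, 145), Pow(-275, 2))), Rational(219344, 367091)) = Add(Add(Rational(266, 145), Rational(880, 29), Mul(Rational(2, 145), 75625)), Rational(219344, 367091)) = Add(Add(Rational(266, 145), Rational(880, 29), Rational(30250, 29)), Rational(219344, 367091)) = Add(Rational(155916, 145), Rational(219344, 367091)) = Rational(57267165236, 53228195)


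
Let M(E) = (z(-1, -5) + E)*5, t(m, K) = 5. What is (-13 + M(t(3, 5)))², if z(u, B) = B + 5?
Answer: 144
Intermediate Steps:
z(u, B) = 5 + B
M(E) = 5*E (M(E) = ((5 - 5) + E)*5 = (0 + E)*5 = E*5 = 5*E)
(-13 + M(t(3, 5)))² = (-13 + 5*5)² = (-13 + 25)² = 12² = 144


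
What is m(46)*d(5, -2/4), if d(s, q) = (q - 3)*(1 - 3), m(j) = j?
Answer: 322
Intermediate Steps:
d(s, q) = 6 - 2*q (d(s, q) = (-3 + q)*(-2) = 6 - 2*q)
m(46)*d(5, -2/4) = 46*(6 - (-4)/4) = 46*(6 - 2*(-½)) = 46*(6 + 1) = 46*7 = 322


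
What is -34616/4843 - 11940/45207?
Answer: -540903644/72979167 ≈ -7.4118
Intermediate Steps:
-34616/4843 - 11940/45207 = -34616*1/4843 - 11940*1/45207 = -34616/4843 - 3980/15069 = -540903644/72979167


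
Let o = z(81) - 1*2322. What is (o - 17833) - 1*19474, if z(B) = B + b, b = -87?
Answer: -39635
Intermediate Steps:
z(B) = -87 + B (z(B) = B - 87 = -87 + B)
o = -2328 (o = (-87 + 81) - 1*2322 = -6 - 2322 = -2328)
(o - 17833) - 1*19474 = (-2328 - 17833) - 1*19474 = -20161 - 19474 = -39635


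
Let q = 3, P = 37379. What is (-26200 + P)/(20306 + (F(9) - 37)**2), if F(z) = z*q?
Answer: 11179/20406 ≈ 0.54783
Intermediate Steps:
F(z) = 3*z (F(z) = z*3 = 3*z)
(-26200 + P)/(20306 + (F(9) - 37)**2) = (-26200 + 37379)/(20306 + (3*9 - 37)**2) = 11179/(20306 + (27 - 37)**2) = 11179/(20306 + (-10)**2) = 11179/(20306 + 100) = 11179/20406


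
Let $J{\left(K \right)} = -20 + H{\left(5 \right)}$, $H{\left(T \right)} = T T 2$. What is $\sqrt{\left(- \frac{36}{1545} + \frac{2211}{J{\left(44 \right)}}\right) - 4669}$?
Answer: $\frac{13 i \sqrt{28847210}}{1030} \approx 67.789 i$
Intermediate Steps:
$H{\left(T \right)} = 2 T^{2}$ ($H{\left(T \right)} = T^{2} \cdot 2 = 2 T^{2}$)
$J{\left(K \right)} = 30$ ($J{\left(K \right)} = -20 + 2 \cdot 5^{2} = -20 + 2 \cdot 25 = -20 + 50 = 30$)
$\sqrt{\left(- \frac{36}{1545} + \frac{2211}{J{\left(44 \right)}}\right) - 4669} = \sqrt{\left(- \frac{36}{1545} + \frac{2211}{30}\right) - 4669} = \sqrt{\left(\left(-36\right) \frac{1}{1545} + 2211 \cdot \frac{1}{30}\right) - 4669} = \sqrt{\left(- \frac{12}{515} + \frac{737}{10}\right) - 4669} = \sqrt{\frac{75887}{1030} - 4669} = \sqrt{- \frac{4733183}{1030}} = \frac{13 i \sqrt{28847210}}{1030}$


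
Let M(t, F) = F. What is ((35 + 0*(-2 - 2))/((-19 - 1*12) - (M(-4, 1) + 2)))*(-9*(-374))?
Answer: -3465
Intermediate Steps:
((35 + 0*(-2 - 2))/((-19 - 1*12) - (M(-4, 1) + 2)))*(-9*(-374)) = ((35 + 0*(-2 - 2))/((-19 - 1*12) - (1 + 2)))*(-9*(-374)) = ((35 + 0*(-4))/((-19 - 12) - 1*3))*3366 = ((35 + 0)/(-31 - 3))*3366 = (35/(-34))*3366 = (35*(-1/34))*3366 = -35/34*3366 = -3465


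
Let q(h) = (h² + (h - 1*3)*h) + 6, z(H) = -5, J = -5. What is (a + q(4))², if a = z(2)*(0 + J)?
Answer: 2601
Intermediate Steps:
a = 25 (a = -5*(0 - 5) = -5*(-5) = 25)
q(h) = 6 + h² + h*(-3 + h) (q(h) = (h² + (h - 3)*h) + 6 = (h² + (-3 + h)*h) + 6 = (h² + h*(-3 + h)) + 6 = 6 + h² + h*(-3 + h))
(a + q(4))² = (25 + (6 - 3*4 + 2*4²))² = (25 + (6 - 12 + 2*16))² = (25 + (6 - 12 + 32))² = (25 + 26)² = 51² = 2601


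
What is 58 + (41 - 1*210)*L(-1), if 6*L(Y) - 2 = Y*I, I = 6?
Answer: 512/3 ≈ 170.67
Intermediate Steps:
L(Y) = 1/3 + Y (L(Y) = 1/3 + (Y*6)/6 = 1/3 + (6*Y)/6 = 1/3 + Y)
58 + (41 - 1*210)*L(-1) = 58 + (41 - 1*210)*(1/3 - 1) = 58 + (41 - 210)*(-2/3) = 58 - 169*(-2/3) = 58 + 338/3 = 512/3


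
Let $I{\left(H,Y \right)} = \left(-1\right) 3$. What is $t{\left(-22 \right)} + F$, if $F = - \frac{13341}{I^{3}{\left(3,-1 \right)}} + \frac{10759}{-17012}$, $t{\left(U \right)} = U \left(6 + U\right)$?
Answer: $\frac{129449549}{153108} \approx 845.48$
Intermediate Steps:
$I{\left(H,Y \right)} = -3$
$F = \frac{75555533}{153108}$ ($F = - \frac{13341}{\left(-3\right)^{3}} + \frac{10759}{-17012} = - \frac{13341}{-27} + 10759 \left(- \frac{1}{17012}\right) = \left(-13341\right) \left(- \frac{1}{27}\right) - \frac{10759}{17012} = \frac{4447}{9} - \frac{10759}{17012} = \frac{75555533}{153108} \approx 493.48$)
$t{\left(-22 \right)} + F = - 22 \left(6 - 22\right) + \frac{75555533}{153108} = \left(-22\right) \left(-16\right) + \frac{75555533}{153108} = 352 + \frac{75555533}{153108} = \frac{129449549}{153108}$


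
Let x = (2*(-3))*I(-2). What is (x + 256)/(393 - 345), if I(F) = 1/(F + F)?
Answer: 515/96 ≈ 5.3646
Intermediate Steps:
I(F) = 1/(2*F)
x = 3/2 (x = (2*(-3))*((1/2)/(-2)) = -3*(-1)/2 = -6*(-1/4) = 3/2 ≈ 1.5000)
(x + 256)/(393 - 345) = (3/2 + 256)/(393 - 345) = (515/2)/48 = (515/2)*(1/48) = 515/96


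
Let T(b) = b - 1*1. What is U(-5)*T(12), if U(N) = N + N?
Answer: -110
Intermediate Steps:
U(N) = 2*N
T(b) = -1 + b (T(b) = b - 1 = -1 + b)
U(-5)*T(12) = (2*(-5))*(-1 + 12) = -10*11 = -110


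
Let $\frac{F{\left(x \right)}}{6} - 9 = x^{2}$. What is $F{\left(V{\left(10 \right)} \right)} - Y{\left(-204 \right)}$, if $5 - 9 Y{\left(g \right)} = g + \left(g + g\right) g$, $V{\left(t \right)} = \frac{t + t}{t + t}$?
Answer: $\frac{83563}{9} \approx 9284.8$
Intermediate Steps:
$V{\left(t \right)} = 1$ ($V{\left(t \right)} = \frac{2 t}{2 t} = 2 t \frac{1}{2 t} = 1$)
$Y{\left(g \right)} = \frac{5}{9} - \frac{2 g^{2}}{9} - \frac{g}{9}$ ($Y{\left(g \right)} = \frac{5}{9} - \frac{g + \left(g + g\right) g}{9} = \frac{5}{9} - \frac{g + 2 g g}{9} = \frac{5}{9} - \frac{g + 2 g^{2}}{9} = \frac{5}{9} - \left(\frac{g}{9} + \frac{2 g^{2}}{9}\right) = \frac{5}{9} - \frac{2 g^{2}}{9} - \frac{g}{9}$)
$F{\left(x \right)} = 54 + 6 x^{2}$
$F{\left(V{\left(10 \right)} \right)} - Y{\left(-204 \right)} = \left(54 + 6 \cdot 1^{2}\right) - \left(\frac{5}{9} - \frac{2 \left(-204\right)^{2}}{9} - - \frac{68}{3}\right) = \left(54 + 6 \cdot 1\right) - \left(\frac{5}{9} - 9248 + \frac{68}{3}\right) = \left(54 + 6\right) - \left(\frac{5}{9} - 9248 + \frac{68}{3}\right) = 60 - - \frac{83023}{9} = 60 + \frac{83023}{9} = \frac{83563}{9}$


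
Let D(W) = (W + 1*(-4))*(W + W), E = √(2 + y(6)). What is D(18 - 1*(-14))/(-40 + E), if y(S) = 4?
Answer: -35840/797 - 896*√6/797 ≈ -47.722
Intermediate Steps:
E = √6 (E = √(2 + 4) = √6 ≈ 2.4495)
D(W) = 2*W*(-4 + W) (D(W) = (W - 4)*(2*W) = (-4 + W)*(2*W) = 2*W*(-4 + W))
D(18 - 1*(-14))/(-40 + E) = (2*(18 - 1*(-14))*(-4 + (18 - 1*(-14))))/(-40 + √6) = (2*(18 + 14)*(-4 + (18 + 14)))/(-40 + √6) = (2*32*(-4 + 32))/(-40 + √6) = (2*32*28)/(-40 + √6) = 1792/(-40 + √6)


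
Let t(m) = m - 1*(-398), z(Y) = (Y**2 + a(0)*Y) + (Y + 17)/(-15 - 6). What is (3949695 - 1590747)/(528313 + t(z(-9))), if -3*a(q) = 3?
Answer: 49537908/11104813 ≈ 4.4609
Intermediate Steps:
a(q) = -1 (a(q) = -1/3*3 = -1)
z(Y) = -17/21 + Y**2 - 22*Y/21 (z(Y) = (Y**2 - Y) + (Y + 17)/(-15 - 6) = (Y**2 - Y) + (17 + Y)/(-21) = (Y**2 - Y) + (17 + Y)*(-1/21) = (Y**2 - Y) + (-17/21 - Y/21) = -17/21 + Y**2 - 22*Y/21)
t(m) = 398 + m (t(m) = m + 398 = 398 + m)
(3949695 - 1590747)/(528313 + t(z(-9))) = (3949695 - 1590747)/(528313 + (398 + (-17/21 + (-9)**2 - 22/21*(-9)))) = 2358948/(528313 + (398 + (-17/21 + 81 + 66/7))) = 2358948/(528313 + (398 + 1882/21)) = 2358948/(528313 + 10240/21) = 2358948/(11104813/21) = 2358948*(21/11104813) = 49537908/11104813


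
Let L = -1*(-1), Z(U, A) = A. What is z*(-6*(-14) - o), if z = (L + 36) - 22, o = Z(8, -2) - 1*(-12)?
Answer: 1110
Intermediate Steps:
L = 1
o = 10 (o = -2 - 1*(-12) = -2 + 12 = 10)
z = 15 (z = (1 + 36) - 22 = 37 - 22 = 15)
z*(-6*(-14) - o) = 15*(-6*(-14) - 1*10) = 15*(84 - 10) = 15*74 = 1110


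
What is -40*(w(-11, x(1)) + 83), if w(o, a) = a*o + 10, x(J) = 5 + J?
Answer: -1080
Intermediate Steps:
w(o, a) = 10 + a*o
-40*(w(-11, x(1)) + 83) = -40*((10 + (5 + 1)*(-11)) + 83) = -40*((10 + 6*(-11)) + 83) = -40*((10 - 66) + 83) = -40*(-56 + 83) = -40*27 = -1080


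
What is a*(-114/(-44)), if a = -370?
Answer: -10545/11 ≈ -958.64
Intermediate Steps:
a*(-114/(-44)) = -(-42180)/(-44) = -(-42180)*(-1)/44 = -370*57/22 = -10545/11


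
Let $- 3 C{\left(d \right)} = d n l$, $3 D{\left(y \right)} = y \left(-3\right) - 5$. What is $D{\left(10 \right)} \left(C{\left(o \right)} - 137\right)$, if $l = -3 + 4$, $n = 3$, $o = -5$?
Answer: $1540$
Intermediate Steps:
$D{\left(y \right)} = - \frac{5}{3} - y$ ($D{\left(y \right)} = \frac{y \left(-3\right) - 5}{3} = \frac{- 3 y - 5}{3} = \frac{-5 - 3 y}{3} = - \frac{5}{3} - y$)
$l = 1$
$C{\left(d \right)} = - d$ ($C{\left(d \right)} = - \frac{d 3 \cdot 1}{3} = - \frac{3 d 1}{3} = - \frac{3 d}{3} = - d$)
$D{\left(10 \right)} \left(C{\left(o \right)} - 137\right) = \left(- \frac{5}{3} - 10\right) \left(\left(-1\right) \left(-5\right) - 137\right) = \left(- \frac{5}{3} - 10\right) \left(5 - 137\right) = \left(- \frac{35}{3}\right) \left(-132\right) = 1540$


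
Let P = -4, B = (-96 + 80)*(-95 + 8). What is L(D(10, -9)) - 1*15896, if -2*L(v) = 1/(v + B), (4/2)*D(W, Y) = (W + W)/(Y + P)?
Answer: -574990125/36172 ≈ -15896.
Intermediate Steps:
B = 1392 (B = -16*(-87) = 1392)
D(W, Y) = W/(-4 + Y) (D(W, Y) = ((W + W)/(Y - 4))/2 = ((2*W)/(-4 + Y))/2 = (2*W/(-4 + Y))/2 = W/(-4 + Y))
L(v) = -1/(2*(1392 + v)) (L(v) = -1/(2*(v + 1392)) = -1/(2*(1392 + v)))
L(D(10, -9)) - 1*15896 = -1/(2784 + 2*(10/(-4 - 9))) - 1*15896 = -1/(2784 + 2*(10/(-13))) - 15896 = -1/(2784 + 2*(10*(-1/13))) - 15896 = -1/(2784 + 2*(-10/13)) - 15896 = -1/(2784 - 20/13) - 15896 = -1/36172/13 - 15896 = -1*13/36172 - 15896 = -13/36172 - 15896 = -574990125/36172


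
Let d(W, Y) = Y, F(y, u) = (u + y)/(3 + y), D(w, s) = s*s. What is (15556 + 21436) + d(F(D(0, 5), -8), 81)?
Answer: 37073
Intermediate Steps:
D(w, s) = s²
F(y, u) = (u + y)/(3 + y)
(15556 + 21436) + d(F(D(0, 5), -8), 81) = (15556 + 21436) + 81 = 36992 + 81 = 37073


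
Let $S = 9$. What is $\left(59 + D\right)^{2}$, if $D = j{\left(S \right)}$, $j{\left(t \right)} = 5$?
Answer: $4096$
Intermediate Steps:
$D = 5$
$\left(59 + D\right)^{2} = \left(59 + 5\right)^{2} = 64^{2} = 4096$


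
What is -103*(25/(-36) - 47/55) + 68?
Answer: 450541/1980 ≈ 227.55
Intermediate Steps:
-103*(25/(-36) - 47/55) + 68 = -103*(25*(-1/36) - 47*1/55) + 68 = -103*(-25/36 - 47/55) + 68 = -103*(-3067/1980) + 68 = 315901/1980 + 68 = 450541/1980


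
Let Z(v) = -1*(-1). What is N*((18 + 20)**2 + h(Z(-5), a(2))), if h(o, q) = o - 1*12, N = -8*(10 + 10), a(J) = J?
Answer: -229280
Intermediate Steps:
Z(v) = 1
N = -160 (N = -8*20 = -160)
h(o, q) = -12 + o (h(o, q) = o - 12 = -12 + o)
N*((18 + 20)**2 + h(Z(-5), a(2))) = -160*((18 + 20)**2 + (-12 + 1)) = -160*(38**2 - 11) = -160*(1444 - 11) = -160*1433 = -229280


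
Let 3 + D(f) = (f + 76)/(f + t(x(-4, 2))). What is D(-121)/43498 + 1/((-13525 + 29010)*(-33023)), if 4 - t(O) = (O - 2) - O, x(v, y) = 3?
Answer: -15341334877/255796656482185 ≈ -5.9975e-5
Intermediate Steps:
t(O) = 6 (t(O) = 4 - ((O - 2) - O) = 4 - ((-2 + O) - O) = 4 - 1*(-2) = 4 + 2 = 6)
D(f) = -3 + (76 + f)/(6 + f) (D(f) = -3 + (f + 76)/(f + 6) = -3 + (76 + f)/(6 + f))
D(-121)/43498 + 1/((-13525 + 29010)*(-33023)) = (2*(29 - 1*(-121))/(6 - 121))/43498 + 1/((-13525 + 29010)*(-33023)) = (2*(29 + 121)/(-115))*(1/43498) - 1/33023/15485 = (2*(-1/115)*150)*(1/43498) + (1/15485)*(-1/33023) = -60/23*1/43498 - 1/511361155 = -30/500227 - 1/511361155 = -15341334877/255796656482185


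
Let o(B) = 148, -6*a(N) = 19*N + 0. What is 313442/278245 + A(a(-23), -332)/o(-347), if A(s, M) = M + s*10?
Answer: 470001553/123540780 ≈ 3.8044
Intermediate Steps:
a(N) = -19*N/6 (a(N) = -(19*N + 0)/6 = -19*N/6)
A(s, M) = M + 10*s
313442/278245 + A(a(-23), -332)/o(-347) = 313442/278245 + (-332 + 10*(-19/6*(-23)))/148 = 313442*(1/278245) + (-332 + 10*(437/6))*(1/148) = 313442/278245 + (-332 + 2185/3)*(1/148) = 313442/278245 + (1189/3)*(1/148) = 313442/278245 + 1189/444 = 470001553/123540780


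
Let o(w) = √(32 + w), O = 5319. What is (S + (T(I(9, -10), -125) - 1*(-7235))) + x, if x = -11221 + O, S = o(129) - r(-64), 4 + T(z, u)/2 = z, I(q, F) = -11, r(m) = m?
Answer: 1367 + √161 ≈ 1379.7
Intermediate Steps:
T(z, u) = -8 + 2*z
S = 64 + √161 (S = √(32 + 129) - 1*(-64) = √161 + 64 = 64 + √161 ≈ 76.689)
x = -5902 (x = -11221 + 5319 = -5902)
(S + (T(I(9, -10), -125) - 1*(-7235))) + x = ((64 + √161) + ((-8 + 2*(-11)) - 1*(-7235))) - 5902 = ((64 + √161) + ((-8 - 22) + 7235)) - 5902 = ((64 + √161) + (-30 + 7235)) - 5902 = ((64 + √161) + 7205) - 5902 = (7269 + √161) - 5902 = 1367 + √161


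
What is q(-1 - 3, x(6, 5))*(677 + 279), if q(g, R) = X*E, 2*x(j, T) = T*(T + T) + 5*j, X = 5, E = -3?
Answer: -14340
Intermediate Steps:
x(j, T) = T**2 + 5*j/2 (x(j, T) = (T*(T + T) + 5*j)/2 = (T*(2*T) + 5*j)/2 = (2*T**2 + 5*j)/2 = T**2 + 5*j/2)
q(g, R) = -15 (q(g, R) = 5*(-3) = -15)
q(-1 - 3, x(6, 5))*(677 + 279) = -15*(677 + 279) = -15*956 = -14340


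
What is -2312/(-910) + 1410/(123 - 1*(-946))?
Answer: 1877314/486395 ≈ 3.8596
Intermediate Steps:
-2312/(-910) + 1410/(123 - 1*(-946)) = -2312*(-1/910) + 1410/(123 + 946) = 1156/455 + 1410/1069 = 1877314/486395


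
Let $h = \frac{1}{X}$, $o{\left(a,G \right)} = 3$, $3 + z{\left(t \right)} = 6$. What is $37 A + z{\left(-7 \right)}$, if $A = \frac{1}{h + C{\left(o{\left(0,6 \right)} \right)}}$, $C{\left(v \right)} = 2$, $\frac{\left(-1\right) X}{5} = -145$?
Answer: $\frac{31178}{1451} \approx 21.487$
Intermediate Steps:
$z{\left(t \right)} = 3$ ($z{\left(t \right)} = -3 + 6 = 3$)
$X = 725$ ($X = \left(-5\right) \left(-145\right) = 725$)
$h = \frac{1}{725} \approx 0.0013793$
$A = \frac{725}{1451}$ ($A = \frac{1}{\frac{1}{725} + 2} = \frac{1}{\frac{1451}{725}} = \frac{725}{1451} \approx 0.49966$)
$37 A + z{\left(-7 \right)} = 37 \cdot \frac{725}{1451} + 3 = \frac{26825}{1451} + 3 = \frac{31178}{1451}$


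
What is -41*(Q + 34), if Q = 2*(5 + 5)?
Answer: -2214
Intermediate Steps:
Q = 20 (Q = 2*10 = 20)
-41*(Q + 34) = -41*(20 + 34) = -41*54 = -2214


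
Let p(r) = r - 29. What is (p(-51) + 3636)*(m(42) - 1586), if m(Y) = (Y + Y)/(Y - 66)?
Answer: -5652262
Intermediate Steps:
m(Y) = 2*Y/(-66 + Y) (m(Y) = (2*Y)/(-66 + Y) = 2*Y/(-66 + Y))
p(r) = -29 + r
(p(-51) + 3636)*(m(42) - 1586) = ((-29 - 51) + 3636)*(2*42/(-66 + 42) - 1586) = (-80 + 3636)*(2*42/(-24) - 1586) = 3556*(2*42*(-1/24) - 1586) = 3556*(-7/2 - 1586) = 3556*(-3179/2) = -5652262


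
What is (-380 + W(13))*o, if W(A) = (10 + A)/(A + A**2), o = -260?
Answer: 691370/7 ≈ 98767.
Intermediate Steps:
W(A) = (10 + A)/(A + A**2)
(-380 + W(13))*o = (-380 + (10 + 13)/(13*(1 + 13)))*(-260) = (-380 + (1/13)*23/14)*(-260) = (-380 + (1/13)*(1/14)*23)*(-260) = (-380 + 23/182)*(-260) = -69137/182*(-260) = 691370/7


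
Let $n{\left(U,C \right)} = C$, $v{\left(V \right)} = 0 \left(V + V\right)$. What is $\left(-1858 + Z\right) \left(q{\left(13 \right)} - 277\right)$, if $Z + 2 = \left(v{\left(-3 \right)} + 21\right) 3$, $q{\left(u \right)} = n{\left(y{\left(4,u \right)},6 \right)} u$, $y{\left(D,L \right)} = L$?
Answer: $357603$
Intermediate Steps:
$v{\left(V \right)} = 0$ ($v{\left(V \right)} = 0 \cdot 2 V = 0$)
$q{\left(u \right)} = 6 u$
$Z = 61$ ($Z = -2 + \left(0 + 21\right) 3 = -2 + 21 \cdot 3 = -2 + 63 = 61$)
$\left(-1858 + Z\right) \left(q{\left(13 \right)} - 277\right) = \left(-1858 + 61\right) \left(6 \cdot 13 - 277\right) = - 1797 \left(78 - 277\right) = \left(-1797\right) \left(-199\right) = 357603$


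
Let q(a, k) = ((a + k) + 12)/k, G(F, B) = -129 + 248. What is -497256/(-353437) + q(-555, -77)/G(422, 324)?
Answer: 97458932/66092719 ≈ 1.4746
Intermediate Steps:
G(F, B) = 119
q(a, k) = (12 + a + k)/k
-497256/(-353437) + q(-555, -77)/G(422, 324) = -497256/(-353437) + ((12 - 555 - 77)/(-77))/119 = -497256*(-1/353437) - 1/77*(-620)*(1/119) = 497256/353437 + (620/77)*(1/119) = 497256/353437 + 620/9163 = 97458932/66092719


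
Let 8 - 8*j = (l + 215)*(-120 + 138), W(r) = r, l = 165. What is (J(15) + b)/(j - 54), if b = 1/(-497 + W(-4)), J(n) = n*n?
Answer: -28181/113727 ≈ -0.24780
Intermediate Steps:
J(n) = n**2
b = -1/501 (b = 1/(-497 - 4) = 1/(-501) = -1/501 ≈ -0.0019960)
j = -854 (j = 1 - (165 + 215)*(-120 + 138)/8 = 1 - 95*18/2 = 1 - 1/8*6840 = 1 - 855 = -854)
(J(15) + b)/(j - 54) = (15**2 - 1/501)/(-854 - 54) = (225 - 1/501)/(-908) = (112724/501)*(-1/908) = -28181/113727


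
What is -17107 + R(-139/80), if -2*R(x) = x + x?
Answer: -1368421/80 ≈ -17105.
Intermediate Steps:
R(x) = -x (R(x) = -(x + x)/2 = -x)
-17107 + R(-139/80) = -17107 - (-139)/80 = -17107 - 1*(-139/80) = -17107 + 139/80 = -1368421/80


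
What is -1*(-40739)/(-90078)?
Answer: -40739/90078 ≈ -0.45226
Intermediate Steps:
-1*(-40739)/(-90078) = 40739*(-1/90078) = -40739/90078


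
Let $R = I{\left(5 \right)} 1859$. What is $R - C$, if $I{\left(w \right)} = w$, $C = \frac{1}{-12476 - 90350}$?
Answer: $\frac{955767671}{102826} \approx 9295.0$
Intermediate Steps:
$C = - \frac{1}{102826}$ ($C = \frac{1}{-102826} = - \frac{1}{102826} \approx -9.7252 \cdot 10^{-6}$)
$R = 9295$ ($R = 5 \cdot 1859 = 9295$)
$R - C = 9295 - - \frac{1}{102826} = 9295 + \frac{1}{102826} = \frac{955767671}{102826}$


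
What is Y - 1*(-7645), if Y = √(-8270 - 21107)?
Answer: 7645 + I*√29377 ≈ 7645.0 + 171.4*I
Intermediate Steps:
Y = I*√29377 (Y = √(-29377) = I*√29377 ≈ 171.4*I)
Y - 1*(-7645) = I*√29377 - 1*(-7645) = I*√29377 + 7645 = 7645 + I*√29377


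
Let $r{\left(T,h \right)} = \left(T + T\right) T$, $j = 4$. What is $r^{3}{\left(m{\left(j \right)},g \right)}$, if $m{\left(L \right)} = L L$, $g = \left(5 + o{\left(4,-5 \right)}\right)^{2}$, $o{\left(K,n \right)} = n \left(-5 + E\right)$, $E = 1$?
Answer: $134217728$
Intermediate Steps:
$o{\left(K,n \right)} = - 4 n$ ($o{\left(K,n \right)} = n \left(-5 + 1\right) = n \left(-4\right) = - 4 n$)
$g = 625$ ($g = \left(5 - -20\right)^{2} = \left(5 + 20\right)^{2} = 25^{2} = 625$)
$m{\left(L \right)} = L^{2}$
$r{\left(T,h \right)} = 2 T^{2}$ ($r{\left(T,h \right)} = 2 T T = 2 T^{2}$)
$r^{3}{\left(m{\left(j \right)},g \right)} = \left(2 \left(4^{2}\right)^{2}\right)^{3} = \left(2 \cdot 16^{2}\right)^{3} = \left(2 \cdot 256\right)^{3} = 512^{3} = 134217728$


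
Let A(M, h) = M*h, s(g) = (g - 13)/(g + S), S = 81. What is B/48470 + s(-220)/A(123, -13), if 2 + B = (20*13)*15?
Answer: 427539934/5386495335 ≈ 0.079373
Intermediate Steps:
B = 3898 (B = -2 + (20*13)*15 = -2 + 260*15 = -2 + 3900 = 3898)
s(g) = (-13 + g)/(81 + g) (s(g) = (g - 13)/(g + 81) = (-13 + g)/(81 + g))
B/48470 + s(-220)/A(123, -13) = 3898/48470 + ((-13 - 220)/(81 - 220))/((123*(-13))) = 3898*(1/48470) + (-233/(-139))/(-1599) = 1949/24235 - 1/139*(-233)*(-1/1599) = 1949/24235 + (233/139)*(-1/1599) = 1949/24235 - 233/222261 = 427539934/5386495335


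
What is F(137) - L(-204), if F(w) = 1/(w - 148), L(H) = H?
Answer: 2243/11 ≈ 203.91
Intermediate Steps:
F(w) = 1/(-148 + w)
F(137) - L(-204) = 1/(-148 + 137) - 1*(-204) = 1/(-11) + 204 = -1/11 + 204 = 2243/11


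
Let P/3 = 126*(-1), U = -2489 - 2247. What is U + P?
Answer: -5114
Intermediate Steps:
U = -4736
P = -378 (P = 3*(126*(-1)) = 3*(-126) = -378)
U + P = -4736 - 378 = -5114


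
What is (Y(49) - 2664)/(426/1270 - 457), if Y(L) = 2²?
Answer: 120650/20713 ≈ 5.8248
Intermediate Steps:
Y(L) = 4
(Y(49) - 2664)/(426/1270 - 457) = (4 - 2664)/(426/1270 - 457) = -2660/(426*(1/1270) - 457) = -2660/(213/635 - 457) = -2660/(-289982/635) = -2660*(-635/289982) = 120650/20713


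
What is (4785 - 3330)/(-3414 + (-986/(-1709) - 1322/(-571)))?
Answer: -473281915/1109564014 ≈ -0.42655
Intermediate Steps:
(4785 - 3330)/(-3414 + (-986/(-1709) - 1322/(-571))) = 1455/(-3414 + (-986*(-1/1709) - 1322*(-1/571))) = 1455/(-3414 + (986/1709 + 1322/571)) = 1455/(-3414 + 2822304/975839) = 1455/(-3328692042/975839) = 1455*(-975839/3328692042) = -473281915/1109564014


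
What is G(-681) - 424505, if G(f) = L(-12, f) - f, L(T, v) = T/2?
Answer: -423830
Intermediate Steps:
L(T, v) = T/2 (L(T, v) = T*(1/2) = T/2)
G(f) = -6 - f (G(f) = (1/2)*(-12) - f = -6 - f)
G(-681) - 424505 = (-6 - 1*(-681)) - 424505 = (-6 + 681) - 424505 = 675 - 424505 = -423830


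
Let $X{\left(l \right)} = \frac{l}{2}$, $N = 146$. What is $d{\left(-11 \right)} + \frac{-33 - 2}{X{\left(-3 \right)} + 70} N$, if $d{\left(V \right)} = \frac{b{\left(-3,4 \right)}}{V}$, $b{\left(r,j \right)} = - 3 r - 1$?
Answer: $- \frac{113516}{1507} \approx -75.326$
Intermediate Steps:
$X{\left(l \right)} = \frac{l}{2}$ ($X{\left(l \right)} = l \frac{1}{2} = \frac{l}{2}$)
$b{\left(r,j \right)} = -1 - 3 r$
$d{\left(V \right)} = \frac{8}{V}$ ($d{\left(V \right)} = \frac{-1 - -9}{V} = \frac{-1 + 9}{V} = \frac{8}{V}$)
$d{\left(-11 \right)} + \frac{-33 - 2}{X{\left(-3 \right)} + 70} N = \frac{8}{-11} + \frac{-33 - 2}{\frac{1}{2} \left(-3\right) + 70} \cdot 146 = 8 \left(- \frac{1}{11}\right) + - \frac{35}{- \frac{3}{2} + 70} \cdot 146 = - \frac{8}{11} + - \frac{35}{\frac{137}{2}} \cdot 146 = - \frac{8}{11} + \left(-35\right) \frac{2}{137} \cdot 146 = - \frac{8}{11} - \frac{10220}{137} = - \frac{113516}{1507}$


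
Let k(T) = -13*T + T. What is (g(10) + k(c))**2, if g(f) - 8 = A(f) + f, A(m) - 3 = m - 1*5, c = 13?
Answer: 16900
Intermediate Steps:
A(m) = -2 + m (A(m) = 3 + (m - 1*5) = 3 + (m - 5) = 3 + (-5 + m) = -2 + m)
k(T) = -12*T
g(f) = 6 + 2*f (g(f) = 8 + ((-2 + f) + f) = 8 + (-2 + 2*f) = 6 + 2*f)
(g(10) + k(c))**2 = ((6 + 2*10) - 12*13)**2 = ((6 + 20) - 156)**2 = (26 - 156)**2 = (-130)**2 = 16900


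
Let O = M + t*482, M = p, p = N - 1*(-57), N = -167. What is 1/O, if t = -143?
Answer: -1/69036 ≈ -1.4485e-5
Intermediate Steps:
p = -110 (p = -167 - 1*(-57) = -167 + 57 = -110)
M = -110
O = -69036 (O = -110 - 143*482 = -110 - 68926 = -69036)
1/O = 1/(-69036) = -1/69036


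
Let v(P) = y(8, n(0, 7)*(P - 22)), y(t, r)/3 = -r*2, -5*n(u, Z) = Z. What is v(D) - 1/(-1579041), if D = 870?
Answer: 56239124261/7895205 ≈ 7123.2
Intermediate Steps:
n(u, Z) = -Z/5
y(t, r) = -6*r (y(t, r) = 3*(-r*2) = 3*(-2*r) = -6*r)
v(P) = -924/5 + 42*P/5 (v(P) = -6*(-⅕*7)*(P - 22) = -(-42)*(-22 + P)/5 = -6*(154/5 - 7*P/5) = -924/5 + 42*P/5)
v(D) - 1/(-1579041) = (-924/5 + (42/5)*870) - 1/(-1579041) = (-924/5 + 7308) - 1*(-1/1579041) = 35616/5 + 1/1579041 = 56239124261/7895205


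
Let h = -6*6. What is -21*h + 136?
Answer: 892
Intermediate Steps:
h = -36
-21*h + 136 = -21*(-36) + 136 = 756 + 136 = 892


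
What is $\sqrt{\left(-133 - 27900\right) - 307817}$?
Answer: $5 i \sqrt{13434} \approx 579.53 i$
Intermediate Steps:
$\sqrt{\left(-133 - 27900\right) - 307817} = \sqrt{-28033 - 307817} = \sqrt{-335850} = 5 i \sqrt{13434}$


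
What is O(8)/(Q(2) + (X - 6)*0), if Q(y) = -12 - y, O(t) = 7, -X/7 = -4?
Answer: -½ ≈ -0.50000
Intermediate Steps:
X = 28 (X = -7*(-4) = 28)
O(8)/(Q(2) + (X - 6)*0) = 7/((-12 - 1*2) + (28 - 6)*0) = 7/((-12 - 2) + 22*0) = 7/(-14 + 0) = 7/(-14) = -1/14*7 = -½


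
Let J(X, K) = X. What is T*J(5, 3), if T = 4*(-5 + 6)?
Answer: 20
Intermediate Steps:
T = 4 (T = 4*1 = 4)
T*J(5, 3) = 4*5 = 20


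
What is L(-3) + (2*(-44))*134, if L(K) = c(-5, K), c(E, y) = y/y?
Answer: -11791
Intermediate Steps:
c(E, y) = 1
L(K) = 1
L(-3) + (2*(-44))*134 = 1 + (2*(-44))*134 = 1 - 88*134 = 1 - 11792 = -11791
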